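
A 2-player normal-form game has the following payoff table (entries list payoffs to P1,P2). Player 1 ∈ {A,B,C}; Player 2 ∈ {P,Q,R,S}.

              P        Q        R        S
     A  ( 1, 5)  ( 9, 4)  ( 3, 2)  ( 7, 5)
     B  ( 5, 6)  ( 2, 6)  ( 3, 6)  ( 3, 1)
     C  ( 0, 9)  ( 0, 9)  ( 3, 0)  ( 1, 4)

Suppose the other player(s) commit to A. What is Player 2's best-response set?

P2 best: {P,S}

u_2(P vs A) = 5
u_2(Q vs A) = 4
u_2(R vs A) = 2
u_2(S vs A) = 5
max payoff 5 at {P,S}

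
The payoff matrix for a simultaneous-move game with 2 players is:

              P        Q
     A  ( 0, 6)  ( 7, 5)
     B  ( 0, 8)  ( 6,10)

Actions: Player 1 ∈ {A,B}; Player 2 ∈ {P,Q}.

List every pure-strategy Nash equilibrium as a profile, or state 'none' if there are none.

NE set: (A,P)

(A,P): NE
(A,Q): not NE [P2→P gives 6>5]
(B,P): not NE [P2→Q gives 10>8]
(B,Q): not NE [P1→A gives 7>6]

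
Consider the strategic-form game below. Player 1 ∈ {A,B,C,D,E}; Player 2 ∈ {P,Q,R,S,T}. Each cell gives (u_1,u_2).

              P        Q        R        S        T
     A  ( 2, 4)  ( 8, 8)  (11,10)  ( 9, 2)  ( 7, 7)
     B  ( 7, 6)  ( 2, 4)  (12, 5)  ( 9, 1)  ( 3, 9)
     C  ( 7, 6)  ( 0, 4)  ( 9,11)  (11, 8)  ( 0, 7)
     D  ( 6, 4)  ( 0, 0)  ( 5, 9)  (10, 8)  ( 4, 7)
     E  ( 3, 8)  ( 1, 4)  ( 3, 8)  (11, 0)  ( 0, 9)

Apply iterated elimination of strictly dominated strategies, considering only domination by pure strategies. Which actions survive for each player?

P2 drop P (T beats it: A:7>4 B:9>6 C:7>6 D:7>4 E:9>8)
P2 drop Q (R beats it: A:10>8 B:5>4 C:11>4 D:9>0 E:8>4)
P2 drop S (R beats it: A:10>2 B:5>1 C:11>8 D:9>8 E:8>0)
P1 drop C (A beats it: R:11>9 T:7>0)
P1 drop D (A beats it: R:11>5 T:7>4)
P1 drop E (A beats it: R:11>3 T:7>0)
P1→{A,B} P2→{R,T}

Survivors P1:{A,B} P2:{R,T}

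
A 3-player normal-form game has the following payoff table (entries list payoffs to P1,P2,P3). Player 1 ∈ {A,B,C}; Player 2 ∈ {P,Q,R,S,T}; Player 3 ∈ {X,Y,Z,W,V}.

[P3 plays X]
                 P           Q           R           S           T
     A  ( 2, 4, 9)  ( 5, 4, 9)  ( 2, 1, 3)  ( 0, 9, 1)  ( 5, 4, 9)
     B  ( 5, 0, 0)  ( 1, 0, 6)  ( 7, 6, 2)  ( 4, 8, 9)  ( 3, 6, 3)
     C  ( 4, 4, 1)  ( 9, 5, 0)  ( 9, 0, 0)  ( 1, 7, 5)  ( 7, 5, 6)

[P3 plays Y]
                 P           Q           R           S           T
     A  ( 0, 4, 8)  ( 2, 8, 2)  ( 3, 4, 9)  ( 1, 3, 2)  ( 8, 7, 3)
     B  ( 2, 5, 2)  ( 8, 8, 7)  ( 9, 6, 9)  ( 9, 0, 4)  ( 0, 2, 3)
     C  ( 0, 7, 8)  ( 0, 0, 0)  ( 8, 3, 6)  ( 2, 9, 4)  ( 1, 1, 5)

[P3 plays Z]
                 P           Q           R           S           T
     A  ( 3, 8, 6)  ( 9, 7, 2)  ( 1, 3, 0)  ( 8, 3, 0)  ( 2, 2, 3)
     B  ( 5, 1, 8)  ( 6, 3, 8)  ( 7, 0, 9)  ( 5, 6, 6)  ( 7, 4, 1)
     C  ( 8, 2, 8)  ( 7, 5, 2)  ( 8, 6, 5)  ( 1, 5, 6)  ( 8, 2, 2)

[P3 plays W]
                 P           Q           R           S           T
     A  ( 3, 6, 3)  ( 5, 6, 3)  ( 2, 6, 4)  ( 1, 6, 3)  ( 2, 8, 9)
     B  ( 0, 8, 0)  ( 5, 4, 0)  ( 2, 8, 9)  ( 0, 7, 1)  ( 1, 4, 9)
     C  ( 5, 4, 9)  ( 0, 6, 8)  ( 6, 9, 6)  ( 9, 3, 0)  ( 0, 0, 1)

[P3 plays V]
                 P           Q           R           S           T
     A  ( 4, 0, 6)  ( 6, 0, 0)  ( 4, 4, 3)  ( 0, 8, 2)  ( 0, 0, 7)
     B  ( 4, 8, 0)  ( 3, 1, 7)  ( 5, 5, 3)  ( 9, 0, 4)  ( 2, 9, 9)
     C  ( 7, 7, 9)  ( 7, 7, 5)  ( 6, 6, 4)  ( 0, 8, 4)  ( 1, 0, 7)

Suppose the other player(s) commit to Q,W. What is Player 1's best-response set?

u_1(A vs Q,W) = 5
u_1(B vs Q,W) = 5
u_1(C vs Q,W) = 0
max payoff 5 at {A,B}

BR_1 = {A,B}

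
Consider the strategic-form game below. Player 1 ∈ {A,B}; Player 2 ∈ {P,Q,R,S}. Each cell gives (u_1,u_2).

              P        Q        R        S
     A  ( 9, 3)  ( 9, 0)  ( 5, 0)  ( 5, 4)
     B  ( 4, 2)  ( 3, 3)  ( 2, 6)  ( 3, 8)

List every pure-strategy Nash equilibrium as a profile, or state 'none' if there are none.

(A,P): not NE [P2→S gives 4>3]
(A,Q): not NE [P2→S gives 4>0]
(A,R): not NE [P2→S gives 4>0]
(A,S): NE
(B,P): not NE [P1→A gives 9>4; P2→S gives 8>2]
(B,Q): not NE [P1→A gives 9>3; P2→S gives 8>3]
(B,R): not NE [P1→A gives 5>2; P2→S gives 8>6]
(B,S): not NE [P1→A gives 5>3]

NE set: (A,S)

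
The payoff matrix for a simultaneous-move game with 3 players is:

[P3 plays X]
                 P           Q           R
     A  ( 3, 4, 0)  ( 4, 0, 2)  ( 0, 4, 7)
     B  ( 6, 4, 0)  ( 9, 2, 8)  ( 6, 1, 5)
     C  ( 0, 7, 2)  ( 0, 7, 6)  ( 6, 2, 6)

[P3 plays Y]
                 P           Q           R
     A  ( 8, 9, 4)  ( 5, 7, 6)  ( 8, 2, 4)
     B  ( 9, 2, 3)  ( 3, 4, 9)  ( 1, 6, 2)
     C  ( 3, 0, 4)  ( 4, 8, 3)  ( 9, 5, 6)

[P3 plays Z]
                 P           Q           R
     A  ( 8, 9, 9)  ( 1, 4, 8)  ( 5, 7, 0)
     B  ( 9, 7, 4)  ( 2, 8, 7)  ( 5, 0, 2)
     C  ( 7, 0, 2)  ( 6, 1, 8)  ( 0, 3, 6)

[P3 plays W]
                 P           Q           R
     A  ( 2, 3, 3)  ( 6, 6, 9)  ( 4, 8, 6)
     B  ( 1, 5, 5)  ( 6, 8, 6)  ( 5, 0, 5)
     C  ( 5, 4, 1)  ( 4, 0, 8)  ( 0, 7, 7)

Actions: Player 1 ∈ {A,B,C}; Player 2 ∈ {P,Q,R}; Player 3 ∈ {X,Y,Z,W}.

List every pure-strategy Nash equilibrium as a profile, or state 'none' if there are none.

PSNE: ∅

(A,P,X): not NE [P1→B gives 6>3; P3→Z gives 9>0]
(A,P,Y): not NE [P1→B gives 9>8; P3→Z gives 9>4]
(A,P,Z): not NE [P1→B gives 9>8]
(A,P,W): not NE [P1→C gives 5>2; P2→R gives 8>3; P3→Z gives 9>3]
(A,Q,X): not NE [P1→B gives 9>4; P2→R gives 4>0; P3→W gives 9>2]
(A,Q,Y): not NE [P2→P gives 9>7; P3→W gives 9>6]
(A,Q,Z): not NE [P1→C gives 6>1; P2→P gives 9>4; P3→W gives 9>8]
(A,Q,W): not NE [P2→R gives 8>6]
(A,R,X): not NE [P1→C gives 6>0]
(A,R,Y): not NE [P1→C gives 9>8; P2→P gives 9>2; P3→X gives 7>4]
(A,R,Z): not NE [P2→P gives 9>7; P3→X gives 7>0]
(A,R,W): not NE [P1→B gives 5>4; P3→X gives 7>6]
(B,P,X): not NE [P3→W gives 5>0]
(B,P,Y): not NE [P2→R gives 6>2; P3→W gives 5>3]
(B,P,Z): not NE [P2→Q gives 8>7; P3→W gives 5>4]
(B,P,W): not NE [P1→C gives 5>1; P2→Q gives 8>5]
(B,Q,X): not NE [P2→P gives 4>2; P3→Y gives 9>8]
(B,Q,Y): not NE [P1→A gives 5>3; P2→R gives 6>4]
(B,Q,Z): not NE [P1→C gives 6>2; P3→Y gives 9>7]
(B,Q,W): not NE [P3→Y gives 9>6]
(B,R,X): not NE [P2→P gives 4>1]
(B,R,Y): not NE [P1→C gives 9>1; P3→W gives 5>2]
(B,R,Z): not NE [P2→Q gives 8>0; P3→W gives 5>2]
(B,R,W): not NE [P2→Q gives 8>0]
(C,P,X): not NE [P1→B gives 6>0; P3→Y gives 4>2]
(C,P,Y): not NE [P1→B gives 9>3; P2→Q gives 8>0]
(C,P,Z): not NE [P1→B gives 9>7; P2→R gives 3>0; P3→Y gives 4>2]
(C,P,W): not NE [P2→R gives 7>4; P3→Y gives 4>1]
(C,Q,X): not NE [P1→B gives 9>0; P3→W gives 8>6]
(C,Q,Y): not NE [P1→A gives 5>4; P3→W gives 8>3]
(C,Q,Z): not NE [P2→R gives 3>1]
(C,Q,W): not NE [P1→B gives 6>4; P2→R gives 7>0]
(C,R,X): not NE [P2→Q gives 7>2; P3→W gives 7>6]
(C,R,Y): not NE [P2→Q gives 8>5; P3→W gives 7>6]
(C,R,Z): not NE [P1→B gives 5>0; P3→W gives 7>6]
(C,R,W): not NE [P1→B gives 5>0]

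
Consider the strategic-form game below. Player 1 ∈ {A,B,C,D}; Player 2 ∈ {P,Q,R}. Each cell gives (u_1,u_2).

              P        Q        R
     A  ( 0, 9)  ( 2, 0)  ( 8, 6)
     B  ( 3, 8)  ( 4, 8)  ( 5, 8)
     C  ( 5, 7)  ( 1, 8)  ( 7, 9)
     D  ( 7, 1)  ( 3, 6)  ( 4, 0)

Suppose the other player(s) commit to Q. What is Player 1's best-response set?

argmax u_1 = {B}

u_1(A vs Q) = 2
u_1(B vs Q) = 4
u_1(C vs Q) = 1
u_1(D vs Q) = 3
max payoff 4 at {B}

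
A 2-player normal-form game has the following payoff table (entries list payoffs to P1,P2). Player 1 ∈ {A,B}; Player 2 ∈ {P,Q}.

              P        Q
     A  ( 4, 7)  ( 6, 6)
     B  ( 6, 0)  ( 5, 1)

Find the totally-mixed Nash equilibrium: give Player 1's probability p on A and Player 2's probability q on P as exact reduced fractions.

p=1/2, q=1/3

P1 indiff ⇒ q·4+(1-q)·6 = q·6+(1-q)·5 ⇒ q(-2) = (1-q)(-1) ⇒ q = 1/3
P2 indiff ⇒ p·7+(1-p)·0 = p·6+(1-p)·1 ⇒ p(1) = (1-p)(1) ⇒ p = 1/2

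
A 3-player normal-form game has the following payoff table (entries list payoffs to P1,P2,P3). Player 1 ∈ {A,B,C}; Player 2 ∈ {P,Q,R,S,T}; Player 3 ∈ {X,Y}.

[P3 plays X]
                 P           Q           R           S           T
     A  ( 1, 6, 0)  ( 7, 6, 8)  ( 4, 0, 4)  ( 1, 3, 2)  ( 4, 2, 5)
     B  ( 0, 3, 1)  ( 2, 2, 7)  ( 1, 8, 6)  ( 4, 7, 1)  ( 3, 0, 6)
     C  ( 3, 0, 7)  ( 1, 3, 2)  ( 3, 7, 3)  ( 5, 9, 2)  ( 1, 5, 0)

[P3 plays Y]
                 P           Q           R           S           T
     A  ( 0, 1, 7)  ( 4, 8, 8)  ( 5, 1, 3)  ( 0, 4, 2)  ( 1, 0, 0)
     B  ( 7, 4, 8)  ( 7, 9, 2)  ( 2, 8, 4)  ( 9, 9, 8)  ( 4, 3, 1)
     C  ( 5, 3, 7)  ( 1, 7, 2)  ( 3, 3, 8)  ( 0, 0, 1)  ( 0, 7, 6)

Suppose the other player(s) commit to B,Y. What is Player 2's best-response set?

u_2(P vs B,Y) = 4
u_2(Q vs B,Y) = 9
u_2(R vs B,Y) = 8
u_2(S vs B,Y) = 9
u_2(T vs B,Y) = 3
max payoff 9 at {Q,S}

P2 best: {Q,S}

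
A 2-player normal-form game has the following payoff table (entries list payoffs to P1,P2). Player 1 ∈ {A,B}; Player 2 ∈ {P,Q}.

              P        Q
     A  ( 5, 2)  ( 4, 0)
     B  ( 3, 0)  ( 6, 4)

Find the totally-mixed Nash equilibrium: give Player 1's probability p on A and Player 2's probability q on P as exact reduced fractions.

P1 indiff ⇒ q·5+(1-q)·4 = q·3+(1-q)·6 ⇒ q(2) = (1-q)(2) ⇒ q = 1/2
P2 indiff ⇒ p·2+(1-p)·0 = p·0+(1-p)·4 ⇒ p(2) = (1-p)(4) ⇒ p = 2/3

P1 mixes 2/3 on A; P2 mixes 1/2 on P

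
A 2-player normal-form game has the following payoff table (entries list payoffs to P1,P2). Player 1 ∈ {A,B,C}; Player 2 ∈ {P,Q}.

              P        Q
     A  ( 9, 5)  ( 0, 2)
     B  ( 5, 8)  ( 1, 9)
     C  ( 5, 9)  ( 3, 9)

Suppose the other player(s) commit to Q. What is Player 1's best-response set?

P1 best: {C}

u_1(A vs Q) = 0
u_1(B vs Q) = 1
u_1(C vs Q) = 3
max payoff 3 at {C}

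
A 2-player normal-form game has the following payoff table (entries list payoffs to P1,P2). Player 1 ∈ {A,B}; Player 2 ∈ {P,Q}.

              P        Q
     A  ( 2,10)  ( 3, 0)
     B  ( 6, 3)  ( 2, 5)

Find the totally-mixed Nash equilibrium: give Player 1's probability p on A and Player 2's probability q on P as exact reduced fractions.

P1 mixes 1/6 on A; P2 mixes 1/5 on P

P1 indiff ⇒ q·2+(1-q)·3 = q·6+(1-q)·2 ⇒ q(-4) = (1-q)(-1) ⇒ q = 1/5
P2 indiff ⇒ p·10+(1-p)·3 = p·0+(1-p)·5 ⇒ p(10) = (1-p)(2) ⇒ p = 1/6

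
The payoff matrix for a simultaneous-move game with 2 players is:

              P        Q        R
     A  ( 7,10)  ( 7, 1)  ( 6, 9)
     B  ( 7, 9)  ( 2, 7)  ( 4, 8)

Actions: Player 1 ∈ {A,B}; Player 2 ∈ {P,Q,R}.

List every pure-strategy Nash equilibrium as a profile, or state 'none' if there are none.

(A,P): NE
(A,Q): not NE [P2→P gives 10>1]
(A,R): not NE [P2→P gives 10>9]
(B,P): NE
(B,Q): not NE [P1→A gives 7>2; P2→P gives 9>7]
(B,R): not NE [P1→A gives 6>4; P2→P gives 9>8]

Nash profiles: (A,P), (B,P)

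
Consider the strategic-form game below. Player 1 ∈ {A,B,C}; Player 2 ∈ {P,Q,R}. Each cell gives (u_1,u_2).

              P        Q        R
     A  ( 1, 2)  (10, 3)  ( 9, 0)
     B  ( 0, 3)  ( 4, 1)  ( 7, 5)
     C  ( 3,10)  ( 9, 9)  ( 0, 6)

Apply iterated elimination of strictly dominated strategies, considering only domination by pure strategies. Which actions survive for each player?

P1 drop B (A beats it: P:1>0 Q:10>4 R:9>7)
P2 drop R (P beats it: A:2>0 C:10>6)
P1→{A,C} P2→{P,Q}

IESDS → P1:{A,C} P2:{P,Q}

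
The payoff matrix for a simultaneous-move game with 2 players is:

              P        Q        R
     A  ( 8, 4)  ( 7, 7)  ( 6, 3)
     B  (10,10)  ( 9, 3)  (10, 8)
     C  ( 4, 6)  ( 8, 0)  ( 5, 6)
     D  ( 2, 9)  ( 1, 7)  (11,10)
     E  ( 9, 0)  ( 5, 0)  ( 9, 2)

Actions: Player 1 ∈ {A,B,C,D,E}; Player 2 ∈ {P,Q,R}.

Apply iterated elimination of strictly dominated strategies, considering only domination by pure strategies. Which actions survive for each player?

Remaining: P1:{B,D} P2:{P,R}

P1 drop A (B beats it: P:10>8 Q:9>7 R:10>6)
P1 drop C (B beats it: P:10>4 Q:9>8 R:10>5)
P1 drop E (B beats it: P:10>9 Q:9>5 R:10>9)
P2 drop Q (P beats it: B:10>3 D:9>7)
P1→{B,D} P2→{P,R}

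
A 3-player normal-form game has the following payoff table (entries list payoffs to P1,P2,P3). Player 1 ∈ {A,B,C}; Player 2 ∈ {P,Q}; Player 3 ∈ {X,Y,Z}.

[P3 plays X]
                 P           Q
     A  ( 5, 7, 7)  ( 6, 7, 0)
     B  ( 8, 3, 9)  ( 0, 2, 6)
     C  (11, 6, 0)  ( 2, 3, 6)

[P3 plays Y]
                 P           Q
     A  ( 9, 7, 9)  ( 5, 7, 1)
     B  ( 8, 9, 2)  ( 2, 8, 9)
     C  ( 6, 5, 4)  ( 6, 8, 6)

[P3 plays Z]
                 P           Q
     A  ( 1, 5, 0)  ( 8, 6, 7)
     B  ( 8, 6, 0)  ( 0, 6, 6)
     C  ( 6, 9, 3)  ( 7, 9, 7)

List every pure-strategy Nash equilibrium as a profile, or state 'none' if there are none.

PSNE = {(A,P,Y), (A,Q,Z)}

(A,P,X): not NE [P1→C gives 11>5; P3→Y gives 9>7]
(A,P,Y): NE
(A,P,Z): not NE [P1→B gives 8>1; P2→Q gives 6>5; P3→Y gives 9>0]
(A,Q,X): not NE [P3→Z gives 7>0]
(A,Q,Y): not NE [P1→C gives 6>5; P3→Z gives 7>1]
(A,Q,Z): NE
(B,P,X): not NE [P1→C gives 11>8]
(B,P,Y): not NE [P1→A gives 9>8; P3→X gives 9>2]
(B,P,Z): not NE [P3→X gives 9>0]
(B,Q,X): not NE [P1→A gives 6>0; P2→P gives 3>2; P3→Y gives 9>6]
(B,Q,Y): not NE [P1→C gives 6>2; P2→P gives 9>8]
(B,Q,Z): not NE [P1→A gives 8>0; P3→Y gives 9>6]
(C,P,X): not NE [P3→Y gives 4>0]
(C,P,Y): not NE [P1→A gives 9>6; P2→Q gives 8>5]
(C,P,Z): not NE [P1→B gives 8>6; P3→Y gives 4>3]
(C,Q,X): not NE [P1→A gives 6>2; P2→P gives 6>3; P3→Z gives 7>6]
(C,Q,Y): not NE [P3→Z gives 7>6]
(C,Q,Z): not NE [P1→A gives 8>7]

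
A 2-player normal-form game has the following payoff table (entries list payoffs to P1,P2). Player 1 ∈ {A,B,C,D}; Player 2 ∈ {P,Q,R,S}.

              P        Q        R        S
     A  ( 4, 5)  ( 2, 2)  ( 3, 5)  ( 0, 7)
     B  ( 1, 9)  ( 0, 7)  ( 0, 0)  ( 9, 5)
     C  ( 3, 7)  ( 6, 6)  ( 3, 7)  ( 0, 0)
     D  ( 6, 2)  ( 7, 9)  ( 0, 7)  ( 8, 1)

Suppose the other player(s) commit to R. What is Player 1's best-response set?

argmax u_1 = {A,C}

u_1(A vs R) = 3
u_1(B vs R) = 0
u_1(C vs R) = 3
u_1(D vs R) = 0
max payoff 3 at {A,C}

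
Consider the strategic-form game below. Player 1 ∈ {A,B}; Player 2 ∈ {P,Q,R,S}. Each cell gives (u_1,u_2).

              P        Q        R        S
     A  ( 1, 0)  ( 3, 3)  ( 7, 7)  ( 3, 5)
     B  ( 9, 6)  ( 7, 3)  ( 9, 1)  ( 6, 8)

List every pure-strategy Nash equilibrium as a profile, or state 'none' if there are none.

Nash profiles: (B,S)

(A,P): not NE [P1→B gives 9>1; P2→R gives 7>0]
(A,Q): not NE [P1→B gives 7>3; P2→R gives 7>3]
(A,R): not NE [P1→B gives 9>7]
(A,S): not NE [P1→B gives 6>3; P2→R gives 7>5]
(B,P): not NE [P2→S gives 8>6]
(B,Q): not NE [P2→S gives 8>3]
(B,R): not NE [P2→S gives 8>1]
(B,S): NE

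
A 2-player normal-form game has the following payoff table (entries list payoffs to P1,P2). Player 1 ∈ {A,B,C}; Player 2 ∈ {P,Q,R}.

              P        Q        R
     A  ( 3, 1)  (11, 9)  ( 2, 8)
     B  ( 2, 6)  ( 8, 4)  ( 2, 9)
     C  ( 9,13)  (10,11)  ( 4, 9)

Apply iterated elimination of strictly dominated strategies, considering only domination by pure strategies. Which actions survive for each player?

P1 drop B (C beats it: P:9>2 Q:10>8 R:4>2)
P2 drop R (Q beats it: A:9>8 C:11>9)
P1→{A,C} P2→{P,Q}

Survivors P1:{A,C} P2:{P,Q}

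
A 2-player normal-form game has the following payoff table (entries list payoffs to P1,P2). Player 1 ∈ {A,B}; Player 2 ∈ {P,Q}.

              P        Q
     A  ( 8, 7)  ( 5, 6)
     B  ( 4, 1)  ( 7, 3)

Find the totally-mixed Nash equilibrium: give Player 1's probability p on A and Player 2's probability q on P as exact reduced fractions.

P1 mixes 2/3 on A; P2 mixes 1/3 on P

P1 indiff ⇒ q·8+(1-q)·5 = q·4+(1-q)·7 ⇒ q(4) = (1-q)(2) ⇒ q = 1/3
P2 indiff ⇒ p·7+(1-p)·1 = p·6+(1-p)·3 ⇒ p(1) = (1-p)(2) ⇒ p = 2/3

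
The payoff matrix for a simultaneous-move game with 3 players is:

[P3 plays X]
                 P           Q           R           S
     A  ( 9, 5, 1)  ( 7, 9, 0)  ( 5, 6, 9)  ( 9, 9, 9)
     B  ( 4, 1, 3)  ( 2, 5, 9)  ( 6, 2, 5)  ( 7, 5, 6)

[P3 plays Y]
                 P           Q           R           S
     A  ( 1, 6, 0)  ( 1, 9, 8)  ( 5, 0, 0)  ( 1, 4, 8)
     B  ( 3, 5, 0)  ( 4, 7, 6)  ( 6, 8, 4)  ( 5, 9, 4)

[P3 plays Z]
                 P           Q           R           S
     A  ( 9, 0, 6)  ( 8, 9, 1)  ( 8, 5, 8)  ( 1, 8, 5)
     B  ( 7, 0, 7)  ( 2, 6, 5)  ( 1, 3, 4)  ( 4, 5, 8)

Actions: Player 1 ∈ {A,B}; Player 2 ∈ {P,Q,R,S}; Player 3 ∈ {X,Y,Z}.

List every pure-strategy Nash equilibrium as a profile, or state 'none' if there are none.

NE set: (A,S,X)

(A,P,X): not NE [P2→S gives 9>5; P3→Z gives 6>1]
(A,P,Y): not NE [P1→B gives 3>1; P2→Q gives 9>6; P3→Z gives 6>0]
(A,P,Z): not NE [P2→Q gives 9>0]
(A,Q,X): not NE [P3→Y gives 8>0]
(A,Q,Y): not NE [P1→B gives 4>1]
(A,Q,Z): not NE [P3→Y gives 8>1]
(A,R,X): not NE [P1→B gives 6>5; P2→S gives 9>6]
(A,R,Y): not NE [P1→B gives 6>5; P2→Q gives 9>0; P3→X gives 9>0]
(A,R,Z): not NE [P2→Q gives 9>5; P3→X gives 9>8]
(A,S,X): NE
(A,S,Y): not NE [P1→B gives 5>1; P2→Q gives 9>4; P3→X gives 9>8]
(A,S,Z): not NE [P1→B gives 4>1; P2→Q gives 9>8; P3→X gives 9>5]
(B,P,X): not NE [P1→A gives 9>4; P2→S gives 5>1; P3→Z gives 7>3]
(B,P,Y): not NE [P2→S gives 9>5; P3→Z gives 7>0]
(B,P,Z): not NE [P1→A gives 9>7; P2→Q gives 6>0]
(B,Q,X): not NE [P1→A gives 7>2]
(B,Q,Y): not NE [P2→S gives 9>7; P3→X gives 9>6]
(B,Q,Z): not NE [P1→A gives 8>2; P3→X gives 9>5]
(B,R,X): not NE [P2→S gives 5>2]
(B,R,Y): not NE [P2→S gives 9>8; P3→X gives 5>4]
(B,R,Z): not NE [P1→A gives 8>1; P2→Q gives 6>3; P3→X gives 5>4]
(B,S,X): not NE [P1→A gives 9>7; P3→Z gives 8>6]
(B,S,Y): not NE [P3→Z gives 8>4]
(B,S,Z): not NE [P2→Q gives 6>5]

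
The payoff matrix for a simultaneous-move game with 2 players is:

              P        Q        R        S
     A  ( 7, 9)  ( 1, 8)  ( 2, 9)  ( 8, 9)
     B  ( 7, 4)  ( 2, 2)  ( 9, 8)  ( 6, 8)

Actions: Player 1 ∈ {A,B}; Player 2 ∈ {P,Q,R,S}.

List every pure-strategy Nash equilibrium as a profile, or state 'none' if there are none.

(A,P): NE
(A,Q): not NE [P1→B gives 2>1; P2→S gives 9>8]
(A,R): not NE [P1→B gives 9>2]
(A,S): NE
(B,P): not NE [P2→S gives 8>4]
(B,Q): not NE [P2→S gives 8>2]
(B,R): NE
(B,S): not NE [P1→A gives 8>6]

NE set: (A,P), (A,S), (B,R)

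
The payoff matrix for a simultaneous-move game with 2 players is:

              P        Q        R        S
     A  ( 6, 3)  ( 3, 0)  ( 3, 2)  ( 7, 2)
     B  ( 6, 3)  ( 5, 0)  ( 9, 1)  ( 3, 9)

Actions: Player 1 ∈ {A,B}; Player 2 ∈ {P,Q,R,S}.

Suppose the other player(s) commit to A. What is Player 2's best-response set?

P2 best: {P}

u_2(P vs A) = 3
u_2(Q vs A) = 0
u_2(R vs A) = 2
u_2(S vs A) = 2
max payoff 3 at {P}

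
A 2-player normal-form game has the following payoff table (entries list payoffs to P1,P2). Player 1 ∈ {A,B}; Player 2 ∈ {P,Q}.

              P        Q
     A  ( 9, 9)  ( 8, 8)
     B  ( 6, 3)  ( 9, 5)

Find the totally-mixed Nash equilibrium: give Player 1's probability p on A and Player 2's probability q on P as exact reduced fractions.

P1 mixes 2/3 on A; P2 mixes 1/4 on P

P1 indiff ⇒ q·9+(1-q)·8 = q·6+(1-q)·9 ⇒ q(3) = (1-q)(1) ⇒ q = 1/4
P2 indiff ⇒ p·9+(1-p)·3 = p·8+(1-p)·5 ⇒ p(1) = (1-p)(2) ⇒ p = 2/3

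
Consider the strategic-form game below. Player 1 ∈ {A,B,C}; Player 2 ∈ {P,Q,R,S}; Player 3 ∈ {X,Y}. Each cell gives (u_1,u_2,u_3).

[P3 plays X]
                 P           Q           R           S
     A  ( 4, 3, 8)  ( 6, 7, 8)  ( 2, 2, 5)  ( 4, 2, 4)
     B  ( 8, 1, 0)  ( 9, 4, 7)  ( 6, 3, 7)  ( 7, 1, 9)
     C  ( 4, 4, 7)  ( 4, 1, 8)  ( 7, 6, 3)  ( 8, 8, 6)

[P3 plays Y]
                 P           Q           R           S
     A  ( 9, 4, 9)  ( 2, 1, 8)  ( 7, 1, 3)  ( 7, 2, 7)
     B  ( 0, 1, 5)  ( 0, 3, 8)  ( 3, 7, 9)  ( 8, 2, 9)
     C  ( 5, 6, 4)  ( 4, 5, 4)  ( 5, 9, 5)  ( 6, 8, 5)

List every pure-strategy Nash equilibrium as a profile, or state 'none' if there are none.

Nash profiles: (A,P,Y), (C,S,X)

(A,P,X): not NE [P1→B gives 8>4; P2→Q gives 7>3; P3→Y gives 9>8]
(A,P,Y): NE
(A,Q,X): not NE [P1→B gives 9>6]
(A,Q,Y): not NE [P1→C gives 4>2; P2→P gives 4>1]
(A,R,X): not NE [P1→C gives 7>2; P2→Q gives 7>2]
(A,R,Y): not NE [P2→P gives 4>1; P3→X gives 5>3]
(A,S,X): not NE [P1→C gives 8>4; P2→Q gives 7>2; P3→Y gives 7>4]
(A,S,Y): not NE [P1→B gives 8>7; P2→P gives 4>2]
(B,P,X): not NE [P2→Q gives 4>1; P3→Y gives 5>0]
(B,P,Y): not NE [P1→A gives 9>0; P2→R gives 7>1]
(B,Q,X): not NE [P3→Y gives 8>7]
(B,Q,Y): not NE [P1→C gives 4>0; P2→R gives 7>3]
(B,R,X): not NE [P1→C gives 7>6; P2→Q gives 4>3; P3→Y gives 9>7]
(B,R,Y): not NE [P1→A gives 7>3]
(B,S,X): not NE [P1→C gives 8>7; P2→Q gives 4>1]
(B,S,Y): not NE [P2→R gives 7>2]
(C,P,X): not NE [P1→B gives 8>4; P2→S gives 8>4]
(C,P,Y): not NE [P1→A gives 9>5; P2→R gives 9>6; P3→X gives 7>4]
(C,Q,X): not NE [P1→B gives 9>4; P2→S gives 8>1]
(C,Q,Y): not NE [P2→R gives 9>5; P3→X gives 8>4]
(C,R,X): not NE [P2→S gives 8>6; P3→Y gives 5>3]
(C,R,Y): not NE [P1→A gives 7>5]
(C,S,X): NE
(C,S,Y): not NE [P1→B gives 8>6; P2→R gives 9>8; P3→X gives 6>5]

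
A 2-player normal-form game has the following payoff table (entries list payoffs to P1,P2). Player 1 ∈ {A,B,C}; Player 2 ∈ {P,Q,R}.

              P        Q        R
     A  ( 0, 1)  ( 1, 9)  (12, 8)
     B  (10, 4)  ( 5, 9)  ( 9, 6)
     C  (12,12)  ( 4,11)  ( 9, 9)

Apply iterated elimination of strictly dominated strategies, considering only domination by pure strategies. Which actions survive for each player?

Remaining: P1:{B,C} P2:{P,Q}

P2 drop R (Q beats it: A:9>8 B:9>6 C:11>9)
P1 drop A (B beats it: P:10>0 Q:5>1)
P1→{B,C} P2→{P,Q}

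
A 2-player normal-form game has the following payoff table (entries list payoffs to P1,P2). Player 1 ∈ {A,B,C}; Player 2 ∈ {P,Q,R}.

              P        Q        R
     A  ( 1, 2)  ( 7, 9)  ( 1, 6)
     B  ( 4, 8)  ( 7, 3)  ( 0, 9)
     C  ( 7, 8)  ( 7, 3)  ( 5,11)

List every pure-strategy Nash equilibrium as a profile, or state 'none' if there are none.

(A,P): not NE [P1→C gives 7>1; P2→Q gives 9>2]
(A,Q): NE
(A,R): not NE [P1→C gives 5>1; P2→Q gives 9>6]
(B,P): not NE [P1→C gives 7>4; P2→R gives 9>8]
(B,Q): not NE [P2→R gives 9>3]
(B,R): not NE [P1→C gives 5>0]
(C,P): not NE [P2→R gives 11>8]
(C,Q): not NE [P2→R gives 11>3]
(C,R): NE

Nash profiles: (A,Q), (C,R)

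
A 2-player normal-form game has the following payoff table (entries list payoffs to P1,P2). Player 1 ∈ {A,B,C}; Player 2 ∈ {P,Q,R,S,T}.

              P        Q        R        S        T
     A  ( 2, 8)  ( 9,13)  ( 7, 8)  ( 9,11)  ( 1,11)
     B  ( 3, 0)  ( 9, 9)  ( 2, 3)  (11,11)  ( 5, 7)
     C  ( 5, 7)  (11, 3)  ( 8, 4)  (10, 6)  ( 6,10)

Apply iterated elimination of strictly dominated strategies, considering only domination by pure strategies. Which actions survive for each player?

IESDS → P1:{B,C} P2:{S,T}

P1 drop A (C beats it: P:5>2 Q:11>9 R:8>7 S:10>9 T:6>1)
P2 drop P (T beats it: B:7>0 C:10>7)
P2 drop Q (S beats it: B:11>9 C:6>3)
P2 drop R (S beats it: B:11>3 C:6>4)
P1→{B,C} P2→{S,T}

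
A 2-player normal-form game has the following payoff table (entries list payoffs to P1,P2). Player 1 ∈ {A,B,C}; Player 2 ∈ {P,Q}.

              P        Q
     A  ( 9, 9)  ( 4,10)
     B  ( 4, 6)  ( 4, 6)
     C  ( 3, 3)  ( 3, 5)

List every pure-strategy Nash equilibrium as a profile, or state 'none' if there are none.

NE set: (A,Q), (B,Q)

(A,P): not NE [P2→Q gives 10>9]
(A,Q): NE
(B,P): not NE [P1→A gives 9>4]
(B,Q): NE
(C,P): not NE [P1→A gives 9>3; P2→Q gives 5>3]
(C,Q): not NE [P1→B gives 4>3]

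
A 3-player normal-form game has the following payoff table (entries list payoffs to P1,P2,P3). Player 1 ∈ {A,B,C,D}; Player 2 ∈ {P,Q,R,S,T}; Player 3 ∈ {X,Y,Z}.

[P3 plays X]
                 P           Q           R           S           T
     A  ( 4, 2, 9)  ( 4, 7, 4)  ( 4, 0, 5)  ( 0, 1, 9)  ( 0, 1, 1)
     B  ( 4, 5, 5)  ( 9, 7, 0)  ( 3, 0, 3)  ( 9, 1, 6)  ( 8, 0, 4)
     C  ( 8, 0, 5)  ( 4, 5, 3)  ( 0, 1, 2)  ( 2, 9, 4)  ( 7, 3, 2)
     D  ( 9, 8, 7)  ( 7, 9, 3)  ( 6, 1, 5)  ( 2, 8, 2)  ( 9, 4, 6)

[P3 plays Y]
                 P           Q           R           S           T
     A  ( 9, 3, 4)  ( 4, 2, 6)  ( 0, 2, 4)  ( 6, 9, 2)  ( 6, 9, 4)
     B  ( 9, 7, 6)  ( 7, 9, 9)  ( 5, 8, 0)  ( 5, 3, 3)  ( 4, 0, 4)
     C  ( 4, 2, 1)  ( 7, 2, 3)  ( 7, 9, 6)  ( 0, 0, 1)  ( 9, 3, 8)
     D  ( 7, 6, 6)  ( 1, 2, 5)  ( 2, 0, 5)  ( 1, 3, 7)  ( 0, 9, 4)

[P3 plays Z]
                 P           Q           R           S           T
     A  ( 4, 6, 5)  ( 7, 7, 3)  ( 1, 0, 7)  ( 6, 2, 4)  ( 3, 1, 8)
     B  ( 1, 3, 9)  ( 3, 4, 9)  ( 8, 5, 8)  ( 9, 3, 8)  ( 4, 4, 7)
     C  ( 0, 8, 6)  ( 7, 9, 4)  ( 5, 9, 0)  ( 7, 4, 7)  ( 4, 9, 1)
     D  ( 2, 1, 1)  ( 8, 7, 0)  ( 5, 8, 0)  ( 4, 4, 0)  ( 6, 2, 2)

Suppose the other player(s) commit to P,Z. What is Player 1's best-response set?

BR_1 = {A}

u_1(A vs P,Z) = 4
u_1(B vs P,Z) = 1
u_1(C vs P,Z) = 0
u_1(D vs P,Z) = 2
max payoff 4 at {A}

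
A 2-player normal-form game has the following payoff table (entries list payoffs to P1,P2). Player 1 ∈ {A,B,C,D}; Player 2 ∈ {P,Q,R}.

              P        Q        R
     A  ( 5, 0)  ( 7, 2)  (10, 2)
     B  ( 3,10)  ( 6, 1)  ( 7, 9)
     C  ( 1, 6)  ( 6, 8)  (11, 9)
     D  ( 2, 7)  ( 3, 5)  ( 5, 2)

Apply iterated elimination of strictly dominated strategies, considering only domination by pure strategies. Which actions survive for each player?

IESDS → P1:{A,C} P2:{Q,R}

P1 drop B (A beats it: P:5>3 Q:7>6 R:10>7)
P1 drop D (A beats it: P:5>2 Q:7>3 R:10>5)
P2 drop P (Q beats it: A:2>0 C:8>6)
P1→{A,C} P2→{Q,R}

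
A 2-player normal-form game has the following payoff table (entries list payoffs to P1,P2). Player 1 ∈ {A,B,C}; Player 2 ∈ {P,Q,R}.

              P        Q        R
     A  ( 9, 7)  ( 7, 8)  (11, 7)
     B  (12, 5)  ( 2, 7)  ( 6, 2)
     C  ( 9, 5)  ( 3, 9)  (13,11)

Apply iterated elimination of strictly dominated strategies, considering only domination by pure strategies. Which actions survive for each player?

P2 drop P (Q beats it: A:8>7 B:7>5 C:9>5)
P1 drop B (A beats it: Q:7>2 R:11>6)
P1→{A,C} P2→{Q,R}

Remaining: P1:{A,C} P2:{Q,R}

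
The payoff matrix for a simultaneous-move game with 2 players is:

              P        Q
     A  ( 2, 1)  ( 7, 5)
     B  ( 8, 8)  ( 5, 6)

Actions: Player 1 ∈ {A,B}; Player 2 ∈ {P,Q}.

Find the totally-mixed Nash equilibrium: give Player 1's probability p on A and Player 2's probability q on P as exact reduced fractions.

P1 indiff ⇒ q·2+(1-q)·7 = q·8+(1-q)·5 ⇒ q(-6) = (1-q)(-2) ⇒ q = 1/4
P2 indiff ⇒ p·1+(1-p)·8 = p·5+(1-p)·6 ⇒ p(-4) = (1-p)(-2) ⇒ p = 1/3

(p,q) = (1/3, 1/4)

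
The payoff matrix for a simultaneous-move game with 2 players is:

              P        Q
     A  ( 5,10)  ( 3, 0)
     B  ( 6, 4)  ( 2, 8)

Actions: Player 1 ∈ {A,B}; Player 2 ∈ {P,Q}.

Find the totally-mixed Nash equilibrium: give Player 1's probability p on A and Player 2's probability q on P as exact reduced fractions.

P1 mixes 2/7 on A; P2 mixes 1/2 on P

P1 indiff ⇒ q·5+(1-q)·3 = q·6+(1-q)·2 ⇒ q(-1) = (1-q)(-1) ⇒ q = 1/2
P2 indiff ⇒ p·10+(1-p)·4 = p·0+(1-p)·8 ⇒ p(10) = (1-p)(4) ⇒ p = 2/7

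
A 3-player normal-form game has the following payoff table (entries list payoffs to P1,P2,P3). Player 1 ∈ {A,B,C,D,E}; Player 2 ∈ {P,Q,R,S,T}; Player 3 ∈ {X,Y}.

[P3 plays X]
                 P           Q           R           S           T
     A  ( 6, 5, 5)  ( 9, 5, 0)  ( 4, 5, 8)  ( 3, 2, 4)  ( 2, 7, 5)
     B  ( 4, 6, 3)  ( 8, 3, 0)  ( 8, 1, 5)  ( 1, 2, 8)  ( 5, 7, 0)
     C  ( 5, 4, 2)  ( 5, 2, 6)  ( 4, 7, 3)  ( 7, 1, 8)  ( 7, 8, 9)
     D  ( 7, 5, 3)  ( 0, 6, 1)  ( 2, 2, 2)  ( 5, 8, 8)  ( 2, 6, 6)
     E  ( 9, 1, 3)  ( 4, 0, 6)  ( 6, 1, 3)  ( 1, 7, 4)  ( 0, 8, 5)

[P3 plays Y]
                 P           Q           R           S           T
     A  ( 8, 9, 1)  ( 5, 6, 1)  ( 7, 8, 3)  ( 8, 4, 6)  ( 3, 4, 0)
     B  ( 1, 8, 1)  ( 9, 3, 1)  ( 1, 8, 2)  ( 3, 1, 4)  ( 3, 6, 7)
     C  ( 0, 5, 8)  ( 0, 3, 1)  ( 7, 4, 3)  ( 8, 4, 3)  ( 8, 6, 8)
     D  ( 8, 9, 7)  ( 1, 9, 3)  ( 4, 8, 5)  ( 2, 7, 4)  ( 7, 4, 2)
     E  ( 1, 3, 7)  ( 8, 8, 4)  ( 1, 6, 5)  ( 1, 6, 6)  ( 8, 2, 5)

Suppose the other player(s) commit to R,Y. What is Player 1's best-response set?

P1 best: {A,C}

u_1(A vs R,Y) = 7
u_1(B vs R,Y) = 1
u_1(C vs R,Y) = 7
u_1(D vs R,Y) = 4
u_1(E vs R,Y) = 1
max payoff 7 at {A,C}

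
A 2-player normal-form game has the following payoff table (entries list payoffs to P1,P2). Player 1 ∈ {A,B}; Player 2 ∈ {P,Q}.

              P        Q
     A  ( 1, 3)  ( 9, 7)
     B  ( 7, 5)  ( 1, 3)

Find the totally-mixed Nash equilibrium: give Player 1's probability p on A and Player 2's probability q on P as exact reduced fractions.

p=1/3, q=4/7

P1 indiff ⇒ q·1+(1-q)·9 = q·7+(1-q)·1 ⇒ q(-6) = (1-q)(-8) ⇒ q = 4/7
P2 indiff ⇒ p·3+(1-p)·5 = p·7+(1-p)·3 ⇒ p(-4) = (1-p)(-2) ⇒ p = 1/3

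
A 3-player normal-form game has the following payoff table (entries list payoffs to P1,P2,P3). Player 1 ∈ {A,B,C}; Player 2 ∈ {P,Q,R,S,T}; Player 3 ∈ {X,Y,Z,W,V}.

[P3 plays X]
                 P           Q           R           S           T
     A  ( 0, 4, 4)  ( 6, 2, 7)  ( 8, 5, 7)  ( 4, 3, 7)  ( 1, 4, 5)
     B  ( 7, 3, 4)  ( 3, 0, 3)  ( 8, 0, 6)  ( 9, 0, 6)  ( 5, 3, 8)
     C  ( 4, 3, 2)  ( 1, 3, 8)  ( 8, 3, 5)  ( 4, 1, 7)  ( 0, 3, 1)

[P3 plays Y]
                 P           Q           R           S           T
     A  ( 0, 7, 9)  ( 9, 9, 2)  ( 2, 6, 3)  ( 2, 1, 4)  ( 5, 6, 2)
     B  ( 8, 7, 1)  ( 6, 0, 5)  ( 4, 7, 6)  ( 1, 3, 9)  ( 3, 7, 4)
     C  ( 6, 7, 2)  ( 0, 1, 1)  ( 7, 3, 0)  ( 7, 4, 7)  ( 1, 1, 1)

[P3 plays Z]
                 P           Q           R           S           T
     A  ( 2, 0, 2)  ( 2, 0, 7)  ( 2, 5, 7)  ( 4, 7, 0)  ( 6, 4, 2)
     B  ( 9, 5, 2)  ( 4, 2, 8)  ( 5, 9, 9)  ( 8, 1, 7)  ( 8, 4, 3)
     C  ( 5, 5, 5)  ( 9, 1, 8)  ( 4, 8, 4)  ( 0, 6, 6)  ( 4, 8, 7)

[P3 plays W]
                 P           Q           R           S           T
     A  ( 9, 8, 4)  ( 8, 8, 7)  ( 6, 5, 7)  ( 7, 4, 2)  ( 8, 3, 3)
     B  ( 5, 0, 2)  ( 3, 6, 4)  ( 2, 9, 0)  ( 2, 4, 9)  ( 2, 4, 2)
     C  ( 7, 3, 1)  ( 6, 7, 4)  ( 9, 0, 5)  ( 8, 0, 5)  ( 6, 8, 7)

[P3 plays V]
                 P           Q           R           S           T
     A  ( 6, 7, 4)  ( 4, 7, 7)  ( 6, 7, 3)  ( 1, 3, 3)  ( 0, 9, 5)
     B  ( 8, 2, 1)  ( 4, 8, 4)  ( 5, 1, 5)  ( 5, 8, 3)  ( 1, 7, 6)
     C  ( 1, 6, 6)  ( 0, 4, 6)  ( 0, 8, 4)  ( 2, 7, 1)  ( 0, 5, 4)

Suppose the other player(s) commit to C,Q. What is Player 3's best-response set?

u_3(X vs C,Q) = 8
u_3(Y vs C,Q) = 1
u_3(Z vs C,Q) = 8
u_3(W vs C,Q) = 4
u_3(V vs C,Q) = 6
max payoff 8 at {X,Z}

BR_3 = {X,Z}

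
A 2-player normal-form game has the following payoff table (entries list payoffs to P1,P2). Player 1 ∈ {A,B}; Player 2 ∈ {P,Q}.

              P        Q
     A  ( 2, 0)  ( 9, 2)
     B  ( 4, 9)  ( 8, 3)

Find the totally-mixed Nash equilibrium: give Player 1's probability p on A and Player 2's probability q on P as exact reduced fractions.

(p,q) = (3/4, 1/3)

P1 indiff ⇒ q·2+(1-q)·9 = q·4+(1-q)·8 ⇒ q(-2) = (1-q)(-1) ⇒ q = 1/3
P2 indiff ⇒ p·0+(1-p)·9 = p·2+(1-p)·3 ⇒ p(-2) = (1-p)(-6) ⇒ p = 3/4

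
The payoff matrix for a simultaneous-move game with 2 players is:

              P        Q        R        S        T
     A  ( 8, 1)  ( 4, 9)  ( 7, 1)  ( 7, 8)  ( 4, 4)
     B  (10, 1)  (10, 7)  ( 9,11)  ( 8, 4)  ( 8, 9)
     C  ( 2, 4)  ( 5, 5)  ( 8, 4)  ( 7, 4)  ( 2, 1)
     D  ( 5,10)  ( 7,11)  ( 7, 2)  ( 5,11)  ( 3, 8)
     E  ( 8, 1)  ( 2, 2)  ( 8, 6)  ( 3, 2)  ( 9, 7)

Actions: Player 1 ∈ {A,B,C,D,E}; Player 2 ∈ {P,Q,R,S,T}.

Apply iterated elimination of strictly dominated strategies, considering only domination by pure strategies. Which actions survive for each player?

P1 drop A (B beats it: P:10>8 Q:10>4 R:9>7 S:8>7 T:8>4)
P1 drop C (B beats it: P:10>2 Q:10>5 R:9>8 S:8>7 T:8>2)
P1 drop D (B beats it: P:10>5 Q:10>7 R:9>7 S:8>5 T:8>3)
P2 drop P (Q beats it: B:7>1 E:2>1)
P2 drop Q (R beats it: B:11>7 E:6>2)
P2 drop S (R beats it: B:11>4 E:6>2)
P1→{B,E} P2→{R,T}

Remaining: P1:{B,E} P2:{R,T}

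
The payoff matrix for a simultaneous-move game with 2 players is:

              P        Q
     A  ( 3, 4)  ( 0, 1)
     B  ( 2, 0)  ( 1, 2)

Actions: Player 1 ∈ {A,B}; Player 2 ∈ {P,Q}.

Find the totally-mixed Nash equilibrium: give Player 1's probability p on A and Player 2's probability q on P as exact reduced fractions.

P1 indiff ⇒ q·3+(1-q)·0 = q·2+(1-q)·1 ⇒ q(1) = (1-q)(1) ⇒ q = 1/2
P2 indiff ⇒ p·4+(1-p)·0 = p·1+(1-p)·2 ⇒ p(3) = (1-p)(2) ⇒ p = 2/5

P1 mixes 2/5 on A; P2 mixes 1/2 on P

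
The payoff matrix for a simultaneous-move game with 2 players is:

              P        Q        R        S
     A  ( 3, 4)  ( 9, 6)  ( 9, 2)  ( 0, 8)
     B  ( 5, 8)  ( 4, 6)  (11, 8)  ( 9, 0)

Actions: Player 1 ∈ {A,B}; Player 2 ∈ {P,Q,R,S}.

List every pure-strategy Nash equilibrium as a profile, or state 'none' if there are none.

Nash profiles: (B,P), (B,R)

(A,P): not NE [P1→B gives 5>3; P2→S gives 8>4]
(A,Q): not NE [P2→S gives 8>6]
(A,R): not NE [P1→B gives 11>9; P2→S gives 8>2]
(A,S): not NE [P1→B gives 9>0]
(B,P): NE
(B,Q): not NE [P1→A gives 9>4; P2→R gives 8>6]
(B,R): NE
(B,S): not NE [P2→R gives 8>0]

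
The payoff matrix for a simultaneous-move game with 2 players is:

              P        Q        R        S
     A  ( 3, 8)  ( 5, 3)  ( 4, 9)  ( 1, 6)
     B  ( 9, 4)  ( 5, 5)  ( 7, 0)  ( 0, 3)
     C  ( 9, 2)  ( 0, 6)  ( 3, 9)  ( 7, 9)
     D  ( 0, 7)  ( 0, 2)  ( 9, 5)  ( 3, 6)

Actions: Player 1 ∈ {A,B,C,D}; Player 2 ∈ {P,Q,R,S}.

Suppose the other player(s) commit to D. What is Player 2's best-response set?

u_2(P vs D) = 7
u_2(Q vs D) = 2
u_2(R vs D) = 5
u_2(S vs D) = 6
max payoff 7 at {P}

argmax u_2 = {P}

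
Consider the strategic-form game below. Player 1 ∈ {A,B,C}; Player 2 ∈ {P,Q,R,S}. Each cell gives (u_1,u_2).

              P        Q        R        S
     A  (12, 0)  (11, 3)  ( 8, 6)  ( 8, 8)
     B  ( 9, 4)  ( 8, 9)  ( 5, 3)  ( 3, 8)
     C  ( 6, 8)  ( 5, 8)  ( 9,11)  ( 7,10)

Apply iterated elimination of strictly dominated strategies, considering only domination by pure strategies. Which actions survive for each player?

P1 drop B (A beats it: P:12>9 Q:11>8 R:8>5 S:8>3)
P2 drop P (R beats it: A:6>0 C:11>8)
P2 drop Q (R beats it: A:6>3 C:11>8)
P1→{A,C} P2→{R,S}

Remaining: P1:{A,C} P2:{R,S}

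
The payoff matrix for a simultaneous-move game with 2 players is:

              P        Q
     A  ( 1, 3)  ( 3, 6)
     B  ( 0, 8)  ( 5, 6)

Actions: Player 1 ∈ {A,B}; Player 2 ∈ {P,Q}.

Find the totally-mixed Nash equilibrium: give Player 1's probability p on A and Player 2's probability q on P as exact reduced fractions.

P1 mixes 2/5 on A; P2 mixes 2/3 on P

P1 indiff ⇒ q·1+(1-q)·3 = q·0+(1-q)·5 ⇒ q(1) = (1-q)(2) ⇒ q = 2/3
P2 indiff ⇒ p·3+(1-p)·8 = p·6+(1-p)·6 ⇒ p(-3) = (1-p)(-2) ⇒ p = 2/5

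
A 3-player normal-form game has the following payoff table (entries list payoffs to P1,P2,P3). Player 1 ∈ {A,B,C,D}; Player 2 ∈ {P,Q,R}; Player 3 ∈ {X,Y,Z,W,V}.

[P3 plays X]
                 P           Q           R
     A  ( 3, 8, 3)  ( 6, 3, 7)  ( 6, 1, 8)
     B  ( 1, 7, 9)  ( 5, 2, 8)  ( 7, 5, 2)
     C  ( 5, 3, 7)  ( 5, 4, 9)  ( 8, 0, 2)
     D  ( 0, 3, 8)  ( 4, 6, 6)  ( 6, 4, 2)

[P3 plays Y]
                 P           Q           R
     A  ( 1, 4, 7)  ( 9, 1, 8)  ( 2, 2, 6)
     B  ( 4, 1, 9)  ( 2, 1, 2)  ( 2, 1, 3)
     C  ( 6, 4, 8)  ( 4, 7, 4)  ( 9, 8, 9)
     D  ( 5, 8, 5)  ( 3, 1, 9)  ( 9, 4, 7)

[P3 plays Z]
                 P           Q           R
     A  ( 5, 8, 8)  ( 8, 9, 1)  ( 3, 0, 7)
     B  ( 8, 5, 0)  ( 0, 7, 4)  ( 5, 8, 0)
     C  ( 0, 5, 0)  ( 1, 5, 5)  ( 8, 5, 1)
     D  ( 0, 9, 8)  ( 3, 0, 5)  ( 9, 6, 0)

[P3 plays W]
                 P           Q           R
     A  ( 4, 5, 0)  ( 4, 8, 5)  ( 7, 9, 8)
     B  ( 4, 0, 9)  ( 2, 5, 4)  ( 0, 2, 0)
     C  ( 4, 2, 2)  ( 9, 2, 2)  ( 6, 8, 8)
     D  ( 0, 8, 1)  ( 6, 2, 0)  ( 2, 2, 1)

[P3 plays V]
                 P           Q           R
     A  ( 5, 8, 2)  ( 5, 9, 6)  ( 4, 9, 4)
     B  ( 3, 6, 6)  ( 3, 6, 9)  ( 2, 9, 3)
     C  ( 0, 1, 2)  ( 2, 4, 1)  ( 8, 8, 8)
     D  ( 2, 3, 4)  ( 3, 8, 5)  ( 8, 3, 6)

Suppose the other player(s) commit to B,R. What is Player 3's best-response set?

P3 best: {Y,V}

u_3(X vs B,R) = 2
u_3(Y vs B,R) = 3
u_3(Z vs B,R) = 0
u_3(W vs B,R) = 0
u_3(V vs B,R) = 3
max payoff 3 at {Y,V}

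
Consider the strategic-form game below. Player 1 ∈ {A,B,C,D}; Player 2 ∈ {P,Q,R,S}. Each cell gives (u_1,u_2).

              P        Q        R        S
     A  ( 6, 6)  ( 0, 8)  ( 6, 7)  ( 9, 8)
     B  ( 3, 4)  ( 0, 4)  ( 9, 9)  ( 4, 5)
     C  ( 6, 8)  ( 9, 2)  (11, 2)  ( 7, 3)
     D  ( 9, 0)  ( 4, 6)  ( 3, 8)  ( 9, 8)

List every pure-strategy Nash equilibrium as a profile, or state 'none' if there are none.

(A,P): not NE [P1→D gives 9>6; P2→S gives 8>6]
(A,Q): not NE [P1→C gives 9>0]
(A,R): not NE [P1→C gives 11>6; P2→S gives 8>7]
(A,S): NE
(B,P): not NE [P1→D gives 9>3; P2→R gives 9>4]
(B,Q): not NE [P1→C gives 9>0; P2→R gives 9>4]
(B,R): not NE [P1→C gives 11>9]
(B,S): not NE [P1→D gives 9>4; P2→R gives 9>5]
(C,P): not NE [P1→D gives 9>6]
(C,Q): not NE [P2→P gives 8>2]
(C,R): not NE [P2→P gives 8>2]
(C,S): not NE [P1→D gives 9>7; P2→P gives 8>3]
(D,P): not NE [P2→S gives 8>0]
(D,Q): not NE [P1→C gives 9>4; P2→S gives 8>6]
(D,R): not NE [P1→C gives 11>3]
(D,S): NE

PSNE = {(A,S), (D,S)}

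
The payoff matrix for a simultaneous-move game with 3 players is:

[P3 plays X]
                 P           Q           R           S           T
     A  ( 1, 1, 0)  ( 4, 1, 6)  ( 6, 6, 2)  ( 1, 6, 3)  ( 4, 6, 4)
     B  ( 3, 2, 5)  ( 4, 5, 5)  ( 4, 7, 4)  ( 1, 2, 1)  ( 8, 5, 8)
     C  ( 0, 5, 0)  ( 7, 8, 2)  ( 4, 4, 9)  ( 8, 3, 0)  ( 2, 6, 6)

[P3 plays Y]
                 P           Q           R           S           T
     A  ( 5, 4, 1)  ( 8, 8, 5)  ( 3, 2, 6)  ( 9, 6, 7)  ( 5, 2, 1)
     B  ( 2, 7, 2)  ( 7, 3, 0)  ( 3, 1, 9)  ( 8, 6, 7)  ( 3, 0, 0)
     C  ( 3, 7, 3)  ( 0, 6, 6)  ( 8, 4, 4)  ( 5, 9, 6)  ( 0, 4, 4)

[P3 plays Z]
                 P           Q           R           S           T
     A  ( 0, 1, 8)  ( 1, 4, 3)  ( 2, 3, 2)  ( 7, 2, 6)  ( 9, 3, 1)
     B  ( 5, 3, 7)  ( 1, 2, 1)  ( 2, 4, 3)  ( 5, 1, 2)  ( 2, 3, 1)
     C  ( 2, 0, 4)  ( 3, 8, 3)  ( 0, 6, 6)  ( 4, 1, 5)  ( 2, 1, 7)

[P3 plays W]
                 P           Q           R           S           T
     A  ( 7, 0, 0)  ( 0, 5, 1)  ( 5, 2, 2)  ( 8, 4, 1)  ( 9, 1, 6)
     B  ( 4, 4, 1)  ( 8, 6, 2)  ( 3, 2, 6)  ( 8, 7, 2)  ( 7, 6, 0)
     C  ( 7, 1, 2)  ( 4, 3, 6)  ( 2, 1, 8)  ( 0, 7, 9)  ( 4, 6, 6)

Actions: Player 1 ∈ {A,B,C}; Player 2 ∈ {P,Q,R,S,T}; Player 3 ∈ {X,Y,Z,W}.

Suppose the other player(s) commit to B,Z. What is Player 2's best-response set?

BR_2 = {R}

u_2(P vs B,Z) = 3
u_2(Q vs B,Z) = 2
u_2(R vs B,Z) = 4
u_2(S vs B,Z) = 1
u_2(T vs B,Z) = 3
max payoff 4 at {R}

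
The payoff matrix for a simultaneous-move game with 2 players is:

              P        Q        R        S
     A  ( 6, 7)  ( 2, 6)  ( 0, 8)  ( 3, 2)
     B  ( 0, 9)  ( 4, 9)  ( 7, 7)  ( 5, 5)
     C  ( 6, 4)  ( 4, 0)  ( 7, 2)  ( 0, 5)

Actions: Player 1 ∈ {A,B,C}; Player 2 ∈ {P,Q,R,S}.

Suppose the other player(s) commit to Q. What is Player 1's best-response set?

P1 best: {B,C}

u_1(A vs Q) = 2
u_1(B vs Q) = 4
u_1(C vs Q) = 4
max payoff 4 at {B,C}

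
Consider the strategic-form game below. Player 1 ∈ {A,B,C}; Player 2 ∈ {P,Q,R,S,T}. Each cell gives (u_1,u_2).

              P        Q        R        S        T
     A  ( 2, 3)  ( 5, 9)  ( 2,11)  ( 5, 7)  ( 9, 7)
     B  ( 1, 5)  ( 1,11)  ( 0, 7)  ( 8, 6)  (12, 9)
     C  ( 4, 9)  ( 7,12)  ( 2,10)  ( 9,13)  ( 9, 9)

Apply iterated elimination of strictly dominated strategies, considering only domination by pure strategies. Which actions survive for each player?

P2 drop P (Q beats it: A:9>3 B:11>5 C:12>9)
P2 drop T (Q beats it: A:9>7 B:11>9 C:12>9)
P1 drop B (C beats it: Q:7>1 R:2>0 S:9>8)
P1→{A,C} P2→{Q,R,S}

IESDS → P1:{A,C} P2:{Q,R,S}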